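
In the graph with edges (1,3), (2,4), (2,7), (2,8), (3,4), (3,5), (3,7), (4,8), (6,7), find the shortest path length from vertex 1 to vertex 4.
2 (path: 1 -> 3 -> 4, 2 edges)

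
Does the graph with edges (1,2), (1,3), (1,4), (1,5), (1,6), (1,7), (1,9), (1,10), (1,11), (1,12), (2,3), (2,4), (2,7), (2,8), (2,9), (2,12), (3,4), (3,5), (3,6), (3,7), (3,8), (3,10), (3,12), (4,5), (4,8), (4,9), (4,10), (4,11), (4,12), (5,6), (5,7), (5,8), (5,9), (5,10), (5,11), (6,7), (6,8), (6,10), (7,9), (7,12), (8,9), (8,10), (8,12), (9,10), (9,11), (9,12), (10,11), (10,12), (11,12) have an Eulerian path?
No (8 vertices have odd degree: {2, 3, 4, 5, 7, 9, 10, 12}; Eulerian path requires 0 or 2)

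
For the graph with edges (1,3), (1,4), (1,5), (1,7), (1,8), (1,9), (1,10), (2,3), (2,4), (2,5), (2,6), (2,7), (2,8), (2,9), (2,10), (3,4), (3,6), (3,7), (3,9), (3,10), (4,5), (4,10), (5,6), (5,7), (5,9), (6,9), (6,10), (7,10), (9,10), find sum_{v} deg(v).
58 (handshake: sum of degrees = 2|E| = 2 x 29 = 58)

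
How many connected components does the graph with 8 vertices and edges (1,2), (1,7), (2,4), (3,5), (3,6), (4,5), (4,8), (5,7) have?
1 (components: {1, 2, 3, 4, 5, 6, 7, 8})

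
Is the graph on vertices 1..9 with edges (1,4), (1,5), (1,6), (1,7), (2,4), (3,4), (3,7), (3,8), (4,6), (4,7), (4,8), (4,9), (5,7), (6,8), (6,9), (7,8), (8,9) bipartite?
No (odd cycle of length 3: 5 -> 1 -> 7 -> 5)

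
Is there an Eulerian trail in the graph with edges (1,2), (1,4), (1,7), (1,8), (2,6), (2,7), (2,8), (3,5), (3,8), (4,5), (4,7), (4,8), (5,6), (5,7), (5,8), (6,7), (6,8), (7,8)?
Yes (the graph is connected and exactly 2 vertices have odd degree: {5, 8}; any Eulerian path must start and end at those)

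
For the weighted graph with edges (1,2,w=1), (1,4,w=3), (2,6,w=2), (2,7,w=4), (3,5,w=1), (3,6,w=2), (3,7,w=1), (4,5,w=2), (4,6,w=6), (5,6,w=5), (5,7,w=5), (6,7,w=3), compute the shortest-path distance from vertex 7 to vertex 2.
4 (path: 7 -> 2; weights 4 = 4)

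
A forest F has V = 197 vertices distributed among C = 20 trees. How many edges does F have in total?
177 (Each of the 20 component trees on V_i vertices has V_i - 1 edges; summing gives V - C = 197 - 20 = 177)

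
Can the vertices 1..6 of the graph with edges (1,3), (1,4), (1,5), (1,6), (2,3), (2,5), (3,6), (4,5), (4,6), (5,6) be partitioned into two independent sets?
No (odd cycle of length 3: 4 -> 1 -> 6 -> 4)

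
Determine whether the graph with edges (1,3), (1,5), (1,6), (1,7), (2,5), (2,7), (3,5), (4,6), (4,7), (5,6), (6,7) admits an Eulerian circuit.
Yes (the graph is connected and all 7 vertices have even degree)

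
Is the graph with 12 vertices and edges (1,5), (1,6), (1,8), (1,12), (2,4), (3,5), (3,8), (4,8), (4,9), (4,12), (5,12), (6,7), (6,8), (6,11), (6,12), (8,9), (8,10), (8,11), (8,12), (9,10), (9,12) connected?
Yes (BFS from 1 visits [1, 5, 6, 8, 12, 3, 7, 11, 4, 9, 10, 2] — all 12 vertices reached)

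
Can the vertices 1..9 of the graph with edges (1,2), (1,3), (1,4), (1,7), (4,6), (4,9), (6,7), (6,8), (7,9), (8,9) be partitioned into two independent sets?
Yes. Partition: {1, 5, 6, 9}, {2, 3, 4, 7, 8}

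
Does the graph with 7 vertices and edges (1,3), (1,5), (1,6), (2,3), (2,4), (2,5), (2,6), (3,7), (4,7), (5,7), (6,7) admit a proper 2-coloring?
Yes. Partition: {1, 2, 7}, {3, 4, 5, 6}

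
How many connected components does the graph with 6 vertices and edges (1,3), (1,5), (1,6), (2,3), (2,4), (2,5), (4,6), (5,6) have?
1 (components: {1, 2, 3, 4, 5, 6})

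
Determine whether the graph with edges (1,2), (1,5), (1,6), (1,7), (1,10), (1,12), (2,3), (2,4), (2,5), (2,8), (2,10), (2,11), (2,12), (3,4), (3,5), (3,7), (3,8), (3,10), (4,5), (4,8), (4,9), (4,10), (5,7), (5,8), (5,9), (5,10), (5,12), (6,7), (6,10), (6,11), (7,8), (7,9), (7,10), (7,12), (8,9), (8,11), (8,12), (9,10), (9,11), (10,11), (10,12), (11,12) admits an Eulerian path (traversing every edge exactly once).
Yes (the graph is connected and exactly 2 vertices have odd degree: {5, 12}; any Eulerian path must start and end at those)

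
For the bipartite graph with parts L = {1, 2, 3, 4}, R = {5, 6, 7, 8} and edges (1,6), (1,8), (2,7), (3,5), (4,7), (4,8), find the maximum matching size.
4 (matching: (1,6), (2,7), (3,5), (4,8); upper bound min(|L|,|R|) = min(4,4) = 4)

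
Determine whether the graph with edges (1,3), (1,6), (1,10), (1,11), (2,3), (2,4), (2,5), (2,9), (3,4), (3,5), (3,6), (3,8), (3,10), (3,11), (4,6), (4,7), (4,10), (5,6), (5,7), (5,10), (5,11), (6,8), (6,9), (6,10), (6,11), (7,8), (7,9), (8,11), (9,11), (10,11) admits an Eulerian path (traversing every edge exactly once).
Yes (the graph is connected and exactly 2 vertices have odd degree: {4, 11}; any Eulerian path must start and end at those)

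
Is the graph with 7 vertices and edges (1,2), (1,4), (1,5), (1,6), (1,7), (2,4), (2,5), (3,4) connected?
Yes (BFS from 1 visits [1, 2, 4, 5, 6, 7, 3] — all 7 vertices reached)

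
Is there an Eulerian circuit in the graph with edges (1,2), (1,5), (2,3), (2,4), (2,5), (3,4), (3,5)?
No (2 vertices have odd degree: {3, 5}; Eulerian circuit requires 0)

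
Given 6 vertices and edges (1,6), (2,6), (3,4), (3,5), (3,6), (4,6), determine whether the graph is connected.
Yes (BFS from 1 visits [1, 6, 2, 3, 4, 5] — all 6 vertices reached)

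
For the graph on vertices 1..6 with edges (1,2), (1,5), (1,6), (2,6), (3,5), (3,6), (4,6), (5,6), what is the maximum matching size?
3 (matching: (1,2), (3,5), (4,6); upper bound floor(n/2) = floor(6/2) = 3)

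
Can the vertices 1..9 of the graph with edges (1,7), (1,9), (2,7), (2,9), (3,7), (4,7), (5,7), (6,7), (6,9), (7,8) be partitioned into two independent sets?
Yes. Partition: {1, 2, 3, 4, 5, 6, 8}, {7, 9}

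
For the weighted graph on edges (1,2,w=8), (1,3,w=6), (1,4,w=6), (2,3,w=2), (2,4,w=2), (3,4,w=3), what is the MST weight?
10 (MST edges: (1,3,w=6), (2,3,w=2), (2,4,w=2); sum of weights 6 + 2 + 2 = 10)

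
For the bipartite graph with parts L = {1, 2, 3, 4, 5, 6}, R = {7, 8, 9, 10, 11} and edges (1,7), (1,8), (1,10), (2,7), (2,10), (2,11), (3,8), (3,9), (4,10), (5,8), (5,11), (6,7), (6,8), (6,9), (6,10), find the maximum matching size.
5 (matching: (1,10), (2,11), (3,9), (5,8), (6,7); upper bound min(|L|,|R|) = min(6,5) = 5)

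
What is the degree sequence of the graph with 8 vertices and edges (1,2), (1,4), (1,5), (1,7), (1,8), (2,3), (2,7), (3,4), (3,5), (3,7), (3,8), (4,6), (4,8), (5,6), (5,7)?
[5, 5, 4, 4, 4, 3, 3, 2] (degrees: deg(1)=5, deg(2)=3, deg(3)=5, deg(4)=4, deg(5)=4, deg(6)=2, deg(7)=4, deg(8)=3)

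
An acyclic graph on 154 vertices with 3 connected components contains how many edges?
151 (Each of the 3 component trees on V_i vertices has V_i - 1 edges; summing gives V - C = 154 - 3 = 151)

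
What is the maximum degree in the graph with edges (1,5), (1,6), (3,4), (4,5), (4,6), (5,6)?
3 (attained at vertices 4, 5, 6)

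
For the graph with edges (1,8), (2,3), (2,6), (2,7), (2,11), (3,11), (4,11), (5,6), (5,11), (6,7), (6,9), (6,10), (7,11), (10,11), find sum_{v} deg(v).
28 (handshake: sum of degrees = 2|E| = 2 x 14 = 28)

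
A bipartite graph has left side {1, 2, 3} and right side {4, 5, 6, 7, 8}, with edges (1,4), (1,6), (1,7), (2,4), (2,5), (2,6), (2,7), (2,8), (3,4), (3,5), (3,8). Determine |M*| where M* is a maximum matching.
3 (matching: (1,7), (2,6), (3,8); upper bound min(|L|,|R|) = min(3,5) = 3)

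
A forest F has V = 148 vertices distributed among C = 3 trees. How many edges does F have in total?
145 (Each of the 3 component trees on V_i vertices has V_i - 1 edges; summing gives V - C = 148 - 3 = 145)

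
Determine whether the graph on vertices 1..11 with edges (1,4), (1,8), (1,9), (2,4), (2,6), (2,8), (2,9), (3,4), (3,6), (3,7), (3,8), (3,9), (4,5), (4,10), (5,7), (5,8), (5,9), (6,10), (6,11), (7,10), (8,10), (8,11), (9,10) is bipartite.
Yes. Partition: {1, 2, 3, 5, 10, 11}, {4, 6, 7, 8, 9}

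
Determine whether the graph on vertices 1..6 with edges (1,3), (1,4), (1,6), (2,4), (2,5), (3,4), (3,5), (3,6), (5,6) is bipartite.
No (odd cycle of length 3: 4 -> 1 -> 3 -> 4)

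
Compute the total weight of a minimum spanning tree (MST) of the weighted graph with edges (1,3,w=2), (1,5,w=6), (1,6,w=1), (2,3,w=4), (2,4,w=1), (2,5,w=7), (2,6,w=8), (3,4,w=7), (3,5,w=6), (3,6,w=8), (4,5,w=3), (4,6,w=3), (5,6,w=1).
8 (MST edges: (1,3,w=2), (1,6,w=1), (2,4,w=1), (4,5,w=3), (5,6,w=1); sum of weights 2 + 1 + 1 + 3 + 1 = 8)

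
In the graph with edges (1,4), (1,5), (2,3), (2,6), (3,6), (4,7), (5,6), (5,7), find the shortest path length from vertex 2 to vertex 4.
4 (path: 2 -> 6 -> 5 -> 7 -> 4, 4 edges)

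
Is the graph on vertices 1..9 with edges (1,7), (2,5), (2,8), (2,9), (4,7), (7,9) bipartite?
Yes. Partition: {1, 3, 4, 5, 6, 8, 9}, {2, 7}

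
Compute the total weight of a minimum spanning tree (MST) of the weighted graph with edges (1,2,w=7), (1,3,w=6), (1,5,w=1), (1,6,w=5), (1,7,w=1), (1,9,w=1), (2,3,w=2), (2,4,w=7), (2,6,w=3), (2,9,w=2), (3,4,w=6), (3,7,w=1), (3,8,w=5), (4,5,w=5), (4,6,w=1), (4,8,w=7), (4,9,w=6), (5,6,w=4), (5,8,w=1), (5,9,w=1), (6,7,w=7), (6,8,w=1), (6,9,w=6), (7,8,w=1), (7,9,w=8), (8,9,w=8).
9 (MST edges: (1,5,w=1), (1,7,w=1), (1,9,w=1), (2,3,w=2), (3,7,w=1), (4,6,w=1), (5,8,w=1), (6,8,w=1); sum of weights 1 + 1 + 1 + 2 + 1 + 1 + 1 + 1 = 9)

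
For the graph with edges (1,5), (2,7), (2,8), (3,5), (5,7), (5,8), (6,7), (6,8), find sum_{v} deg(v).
16 (handshake: sum of degrees = 2|E| = 2 x 8 = 16)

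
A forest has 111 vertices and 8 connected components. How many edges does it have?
103 (Each of the 8 component trees on V_i vertices has V_i - 1 edges; summing gives V - C = 111 - 8 = 103)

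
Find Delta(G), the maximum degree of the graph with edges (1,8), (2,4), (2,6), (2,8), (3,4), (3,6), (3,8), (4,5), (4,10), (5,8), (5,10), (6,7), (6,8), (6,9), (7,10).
5 (attained at vertices 6, 8)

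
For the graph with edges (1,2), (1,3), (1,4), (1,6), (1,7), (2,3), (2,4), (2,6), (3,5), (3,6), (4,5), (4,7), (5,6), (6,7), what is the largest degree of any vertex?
5 (attained at vertices 1, 6)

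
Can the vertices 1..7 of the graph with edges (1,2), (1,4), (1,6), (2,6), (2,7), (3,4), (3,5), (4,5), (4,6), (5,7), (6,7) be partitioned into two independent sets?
No (odd cycle of length 3: 4 -> 1 -> 6 -> 4)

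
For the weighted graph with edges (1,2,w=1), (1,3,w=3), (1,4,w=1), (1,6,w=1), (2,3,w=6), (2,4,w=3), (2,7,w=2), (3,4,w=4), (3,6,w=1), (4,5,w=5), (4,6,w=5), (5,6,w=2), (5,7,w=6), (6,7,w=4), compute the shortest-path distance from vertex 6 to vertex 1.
1 (path: 6 -> 1; weights 1 = 1)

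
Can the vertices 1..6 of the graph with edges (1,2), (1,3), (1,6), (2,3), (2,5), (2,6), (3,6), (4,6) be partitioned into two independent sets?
No (odd cycle of length 3: 2 -> 1 -> 6 -> 2)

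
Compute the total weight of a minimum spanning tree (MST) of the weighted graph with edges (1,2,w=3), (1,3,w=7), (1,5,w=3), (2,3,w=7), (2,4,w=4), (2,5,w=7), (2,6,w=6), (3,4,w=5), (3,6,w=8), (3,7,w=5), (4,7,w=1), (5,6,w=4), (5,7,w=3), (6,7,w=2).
17 (MST edges: (1,2,w=3), (1,5,w=3), (3,4,w=5), (4,7,w=1), (5,7,w=3), (6,7,w=2); sum of weights 3 + 3 + 5 + 1 + 3 + 2 = 17)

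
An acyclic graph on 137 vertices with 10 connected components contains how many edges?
127 (Each of the 10 component trees on V_i vertices has V_i - 1 edges; summing gives V - C = 137 - 10 = 127)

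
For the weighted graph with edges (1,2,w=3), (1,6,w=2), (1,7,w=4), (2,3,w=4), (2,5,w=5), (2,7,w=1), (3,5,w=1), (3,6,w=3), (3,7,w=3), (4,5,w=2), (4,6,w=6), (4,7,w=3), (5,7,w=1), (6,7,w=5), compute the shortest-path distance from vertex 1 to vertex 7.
4 (path: 1 -> 7; weights 4 = 4)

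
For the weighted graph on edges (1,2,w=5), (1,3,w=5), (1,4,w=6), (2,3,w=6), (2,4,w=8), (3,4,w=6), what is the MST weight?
16 (MST edges: (1,2,w=5), (1,3,w=5), (1,4,w=6); sum of weights 5 + 5 + 6 = 16)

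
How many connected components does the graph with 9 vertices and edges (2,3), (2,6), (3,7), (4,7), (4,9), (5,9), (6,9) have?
3 (components: {1}, {2, 3, 4, 5, 6, 7, 9}, {8})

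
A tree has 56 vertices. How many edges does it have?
55 (A tree on V vertices has V - 1 edges, so 56 - 1 = 55)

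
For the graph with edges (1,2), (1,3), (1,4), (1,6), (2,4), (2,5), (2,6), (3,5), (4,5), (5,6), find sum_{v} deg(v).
20 (handshake: sum of degrees = 2|E| = 2 x 10 = 20)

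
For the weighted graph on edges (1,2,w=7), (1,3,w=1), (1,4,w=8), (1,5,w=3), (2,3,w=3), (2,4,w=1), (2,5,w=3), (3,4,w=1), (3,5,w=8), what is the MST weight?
6 (MST edges: (1,3,w=1), (1,5,w=3), (2,4,w=1), (3,4,w=1); sum of weights 1 + 3 + 1 + 1 = 6)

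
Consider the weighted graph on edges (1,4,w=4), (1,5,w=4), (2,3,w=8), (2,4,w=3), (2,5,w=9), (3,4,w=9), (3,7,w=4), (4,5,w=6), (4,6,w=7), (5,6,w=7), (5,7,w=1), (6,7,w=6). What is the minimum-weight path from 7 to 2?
10 (path: 7 -> 5 -> 2; weights 1 + 9 = 10)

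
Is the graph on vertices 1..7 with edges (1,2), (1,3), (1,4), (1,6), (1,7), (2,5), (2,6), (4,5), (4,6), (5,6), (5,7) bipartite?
No (odd cycle of length 3: 2 -> 1 -> 6 -> 2)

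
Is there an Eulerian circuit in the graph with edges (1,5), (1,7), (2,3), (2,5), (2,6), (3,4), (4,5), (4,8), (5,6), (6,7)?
No (4 vertices have odd degree: {2, 4, 6, 8}; Eulerian circuit requires 0)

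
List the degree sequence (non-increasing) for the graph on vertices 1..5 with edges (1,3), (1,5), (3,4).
[2, 2, 1, 1, 0] (degrees: deg(1)=2, deg(2)=0, deg(3)=2, deg(4)=1, deg(5)=1)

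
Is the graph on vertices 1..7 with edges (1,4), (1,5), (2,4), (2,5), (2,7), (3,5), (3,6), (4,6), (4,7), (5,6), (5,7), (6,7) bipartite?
No (odd cycle of length 3: 3 -> 5 -> 6 -> 3)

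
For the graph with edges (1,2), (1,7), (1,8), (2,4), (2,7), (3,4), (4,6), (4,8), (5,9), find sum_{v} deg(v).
18 (handshake: sum of degrees = 2|E| = 2 x 9 = 18)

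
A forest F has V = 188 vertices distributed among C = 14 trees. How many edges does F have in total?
174 (Each of the 14 component trees on V_i vertices has V_i - 1 edges; summing gives V - C = 188 - 14 = 174)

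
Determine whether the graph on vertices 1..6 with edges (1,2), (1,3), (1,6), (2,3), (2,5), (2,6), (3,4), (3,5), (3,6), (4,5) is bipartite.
No (odd cycle of length 3: 3 -> 1 -> 2 -> 3)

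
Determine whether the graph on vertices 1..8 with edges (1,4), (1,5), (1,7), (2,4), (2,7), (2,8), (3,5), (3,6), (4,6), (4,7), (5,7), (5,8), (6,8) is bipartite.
No (odd cycle of length 3: 5 -> 1 -> 7 -> 5)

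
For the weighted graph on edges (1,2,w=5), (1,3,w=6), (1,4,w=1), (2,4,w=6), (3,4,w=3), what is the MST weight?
9 (MST edges: (1,2,w=5), (1,4,w=1), (3,4,w=3); sum of weights 5 + 1 + 3 = 9)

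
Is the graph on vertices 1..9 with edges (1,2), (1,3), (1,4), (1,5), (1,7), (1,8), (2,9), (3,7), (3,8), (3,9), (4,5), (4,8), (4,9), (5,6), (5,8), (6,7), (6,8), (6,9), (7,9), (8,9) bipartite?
No (odd cycle of length 3: 7 -> 1 -> 3 -> 7)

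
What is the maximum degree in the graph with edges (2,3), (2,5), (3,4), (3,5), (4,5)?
3 (attained at vertices 3, 5)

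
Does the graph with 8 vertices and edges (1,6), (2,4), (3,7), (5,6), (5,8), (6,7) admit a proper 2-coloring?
Yes. Partition: {1, 2, 5, 7}, {3, 4, 6, 8}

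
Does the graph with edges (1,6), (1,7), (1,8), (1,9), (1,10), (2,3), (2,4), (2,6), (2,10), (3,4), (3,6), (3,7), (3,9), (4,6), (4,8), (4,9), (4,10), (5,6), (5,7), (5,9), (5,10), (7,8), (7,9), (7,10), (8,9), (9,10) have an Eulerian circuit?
No (4 vertices have odd degree: {1, 3, 6, 9}; Eulerian circuit requires 0)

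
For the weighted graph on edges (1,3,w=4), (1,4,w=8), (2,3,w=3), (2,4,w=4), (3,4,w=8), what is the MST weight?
11 (MST edges: (1,3,w=4), (2,3,w=3), (2,4,w=4); sum of weights 4 + 3 + 4 = 11)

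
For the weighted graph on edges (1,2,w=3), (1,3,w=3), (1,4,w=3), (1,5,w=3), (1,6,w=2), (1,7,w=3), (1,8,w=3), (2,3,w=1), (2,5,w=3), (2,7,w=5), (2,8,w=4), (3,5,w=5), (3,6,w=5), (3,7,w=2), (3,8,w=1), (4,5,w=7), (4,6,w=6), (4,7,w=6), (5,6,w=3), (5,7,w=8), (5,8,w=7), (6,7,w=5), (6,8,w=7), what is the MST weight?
15 (MST edges: (1,4,w=3), (1,5,w=3), (1,6,w=2), (1,8,w=3), (2,3,w=1), (3,7,w=2), (3,8,w=1); sum of weights 3 + 3 + 2 + 3 + 1 + 2 + 1 = 15)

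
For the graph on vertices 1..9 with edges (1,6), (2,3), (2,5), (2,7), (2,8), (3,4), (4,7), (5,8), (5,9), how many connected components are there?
2 (components: {1, 6}, {2, 3, 4, 5, 7, 8, 9})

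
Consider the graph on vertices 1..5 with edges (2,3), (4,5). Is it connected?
No, it has 3 components: {1}, {2, 3}, {4, 5}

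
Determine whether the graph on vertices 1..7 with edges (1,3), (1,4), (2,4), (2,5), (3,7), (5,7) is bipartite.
Yes. Partition: {1, 2, 6, 7}, {3, 4, 5}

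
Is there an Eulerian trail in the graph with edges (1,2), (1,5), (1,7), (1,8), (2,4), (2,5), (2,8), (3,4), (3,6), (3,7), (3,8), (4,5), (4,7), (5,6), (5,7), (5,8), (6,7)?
Yes (the graph is connected and exactly 2 vertices have odd degree: {6, 7}; any Eulerian path must start and end at those)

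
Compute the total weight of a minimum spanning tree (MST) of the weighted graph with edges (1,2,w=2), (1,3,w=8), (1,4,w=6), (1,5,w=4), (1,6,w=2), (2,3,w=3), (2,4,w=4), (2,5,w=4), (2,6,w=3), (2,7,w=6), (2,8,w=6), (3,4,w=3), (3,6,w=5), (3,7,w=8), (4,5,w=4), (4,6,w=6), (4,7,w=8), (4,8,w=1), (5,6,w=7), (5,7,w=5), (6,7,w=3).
18 (MST edges: (1,2,w=2), (1,5,w=4), (1,6,w=2), (2,3,w=3), (3,4,w=3), (4,8,w=1), (6,7,w=3); sum of weights 2 + 4 + 2 + 3 + 3 + 1 + 3 = 18)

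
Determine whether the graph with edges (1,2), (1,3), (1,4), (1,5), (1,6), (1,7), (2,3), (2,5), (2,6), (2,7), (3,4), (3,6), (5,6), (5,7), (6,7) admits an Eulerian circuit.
No (2 vertices have odd degree: {2, 6}; Eulerian circuit requires 0)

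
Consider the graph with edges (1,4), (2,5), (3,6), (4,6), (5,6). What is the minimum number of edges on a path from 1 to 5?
3 (path: 1 -> 4 -> 6 -> 5, 3 edges)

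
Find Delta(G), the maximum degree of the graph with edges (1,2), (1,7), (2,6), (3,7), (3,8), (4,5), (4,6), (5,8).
2 (attained at vertices 1, 2, 3, 4, 5, 6, 7, 8)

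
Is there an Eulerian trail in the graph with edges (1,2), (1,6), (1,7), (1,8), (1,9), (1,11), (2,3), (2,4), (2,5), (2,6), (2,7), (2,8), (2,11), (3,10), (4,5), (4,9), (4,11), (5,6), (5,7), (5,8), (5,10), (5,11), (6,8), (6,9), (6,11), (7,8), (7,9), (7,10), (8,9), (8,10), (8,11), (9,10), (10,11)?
Yes (the graph is connected and exactly 2 vertices have odd degree: {5, 11}; any Eulerian path must start and end at those)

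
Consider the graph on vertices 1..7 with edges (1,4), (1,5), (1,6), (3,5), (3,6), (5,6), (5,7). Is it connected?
No, it has 2 components: {1, 3, 4, 5, 6, 7}, {2}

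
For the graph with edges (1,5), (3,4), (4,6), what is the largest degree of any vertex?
2 (attained at vertex 4)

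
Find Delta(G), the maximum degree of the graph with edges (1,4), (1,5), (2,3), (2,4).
2 (attained at vertices 1, 2, 4)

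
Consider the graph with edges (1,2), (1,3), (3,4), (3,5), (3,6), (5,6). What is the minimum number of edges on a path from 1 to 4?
2 (path: 1 -> 3 -> 4, 2 edges)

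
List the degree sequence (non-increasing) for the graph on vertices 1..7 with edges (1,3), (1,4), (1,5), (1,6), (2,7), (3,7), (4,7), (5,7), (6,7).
[5, 4, 2, 2, 2, 2, 1] (degrees: deg(1)=4, deg(2)=1, deg(3)=2, deg(4)=2, deg(5)=2, deg(6)=2, deg(7)=5)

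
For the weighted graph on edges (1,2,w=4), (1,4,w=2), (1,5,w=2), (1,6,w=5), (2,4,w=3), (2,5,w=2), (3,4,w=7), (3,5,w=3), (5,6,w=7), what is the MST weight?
14 (MST edges: (1,4,w=2), (1,5,w=2), (1,6,w=5), (2,5,w=2), (3,5,w=3); sum of weights 2 + 2 + 5 + 2 + 3 = 14)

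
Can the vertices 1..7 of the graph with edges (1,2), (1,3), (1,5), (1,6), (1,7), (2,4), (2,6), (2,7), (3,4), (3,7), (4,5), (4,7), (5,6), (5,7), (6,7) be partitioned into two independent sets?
No (odd cycle of length 3: 7 -> 1 -> 3 -> 7)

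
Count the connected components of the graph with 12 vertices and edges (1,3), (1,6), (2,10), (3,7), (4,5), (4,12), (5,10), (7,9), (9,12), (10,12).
3 (components: {1, 2, 3, 4, 5, 6, 7, 9, 10, 12}, {8}, {11})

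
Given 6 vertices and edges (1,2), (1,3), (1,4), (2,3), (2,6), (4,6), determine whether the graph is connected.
No, it has 2 components: {1, 2, 3, 4, 6}, {5}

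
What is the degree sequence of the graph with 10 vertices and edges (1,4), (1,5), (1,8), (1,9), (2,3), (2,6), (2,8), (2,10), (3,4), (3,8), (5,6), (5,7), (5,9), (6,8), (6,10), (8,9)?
[5, 4, 4, 4, 4, 3, 3, 2, 2, 1] (degrees: deg(1)=4, deg(2)=4, deg(3)=3, deg(4)=2, deg(5)=4, deg(6)=4, deg(7)=1, deg(8)=5, deg(9)=3, deg(10)=2)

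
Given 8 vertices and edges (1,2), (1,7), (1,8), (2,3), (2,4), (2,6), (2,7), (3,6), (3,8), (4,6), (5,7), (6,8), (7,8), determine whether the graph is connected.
Yes (BFS from 1 visits [1, 2, 7, 8, 3, 4, 6, 5] — all 8 vertices reached)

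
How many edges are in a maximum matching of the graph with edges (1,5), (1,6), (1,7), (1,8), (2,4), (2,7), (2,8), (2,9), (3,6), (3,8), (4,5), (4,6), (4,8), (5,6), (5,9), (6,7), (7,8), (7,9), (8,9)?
4 (matching: (1,5), (2,7), (3,6), (8,9); upper bound floor(n/2) = floor(9/2) = 4)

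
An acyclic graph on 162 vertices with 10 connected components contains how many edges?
152 (Each of the 10 component trees on V_i vertices has V_i - 1 edges; summing gives V - C = 162 - 10 = 152)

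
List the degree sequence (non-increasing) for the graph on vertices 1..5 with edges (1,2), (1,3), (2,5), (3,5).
[2, 2, 2, 2, 0] (degrees: deg(1)=2, deg(2)=2, deg(3)=2, deg(4)=0, deg(5)=2)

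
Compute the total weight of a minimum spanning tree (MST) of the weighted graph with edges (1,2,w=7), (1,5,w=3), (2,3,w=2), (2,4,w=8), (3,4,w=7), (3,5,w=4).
16 (MST edges: (1,5,w=3), (2,3,w=2), (3,4,w=7), (3,5,w=4); sum of weights 3 + 2 + 7 + 4 = 16)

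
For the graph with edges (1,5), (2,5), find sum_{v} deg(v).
4 (handshake: sum of degrees = 2|E| = 2 x 2 = 4)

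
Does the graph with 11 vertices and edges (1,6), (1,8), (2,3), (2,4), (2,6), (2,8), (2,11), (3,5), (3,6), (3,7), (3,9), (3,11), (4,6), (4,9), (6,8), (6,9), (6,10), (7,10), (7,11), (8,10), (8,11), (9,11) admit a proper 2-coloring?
No (odd cycle of length 3: 6 -> 1 -> 8 -> 6)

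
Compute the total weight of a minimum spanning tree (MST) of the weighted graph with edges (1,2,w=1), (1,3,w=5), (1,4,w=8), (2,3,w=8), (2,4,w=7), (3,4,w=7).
13 (MST edges: (1,2,w=1), (1,3,w=5), (2,4,w=7); sum of weights 1 + 5 + 7 = 13)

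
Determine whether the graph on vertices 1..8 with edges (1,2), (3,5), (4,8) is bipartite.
Yes. Partition: {1, 3, 4, 6, 7}, {2, 5, 8}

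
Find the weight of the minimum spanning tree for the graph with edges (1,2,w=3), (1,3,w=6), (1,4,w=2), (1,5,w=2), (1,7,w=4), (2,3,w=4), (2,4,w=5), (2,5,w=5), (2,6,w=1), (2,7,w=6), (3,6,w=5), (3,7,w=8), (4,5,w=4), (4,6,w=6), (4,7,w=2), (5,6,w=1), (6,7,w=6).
12 (MST edges: (1,4,w=2), (1,5,w=2), (2,3,w=4), (2,6,w=1), (4,7,w=2), (5,6,w=1); sum of weights 2 + 2 + 4 + 1 + 2 + 1 = 12)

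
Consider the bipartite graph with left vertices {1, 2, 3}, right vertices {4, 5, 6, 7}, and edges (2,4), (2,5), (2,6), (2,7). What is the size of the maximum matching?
1 (matching: (2,7); upper bound min(|L|,|R|) = min(3,4) = 3)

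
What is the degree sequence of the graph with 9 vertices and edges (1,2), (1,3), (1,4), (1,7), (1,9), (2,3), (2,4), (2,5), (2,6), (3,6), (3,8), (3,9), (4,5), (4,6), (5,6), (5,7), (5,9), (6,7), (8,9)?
[5, 5, 5, 5, 5, 4, 4, 3, 2] (degrees: deg(1)=5, deg(2)=5, deg(3)=5, deg(4)=4, deg(5)=5, deg(6)=5, deg(7)=3, deg(8)=2, deg(9)=4)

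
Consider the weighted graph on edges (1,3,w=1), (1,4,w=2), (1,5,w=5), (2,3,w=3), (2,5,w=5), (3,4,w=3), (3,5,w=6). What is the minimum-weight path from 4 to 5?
7 (path: 4 -> 1 -> 5; weights 2 + 5 = 7)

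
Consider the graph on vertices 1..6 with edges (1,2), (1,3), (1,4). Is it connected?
No, it has 3 components: {1, 2, 3, 4}, {5}, {6}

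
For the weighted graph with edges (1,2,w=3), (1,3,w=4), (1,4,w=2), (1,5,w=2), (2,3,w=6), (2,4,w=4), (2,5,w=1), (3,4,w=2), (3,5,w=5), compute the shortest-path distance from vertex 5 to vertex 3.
5 (path: 5 -> 3; weights 5 = 5)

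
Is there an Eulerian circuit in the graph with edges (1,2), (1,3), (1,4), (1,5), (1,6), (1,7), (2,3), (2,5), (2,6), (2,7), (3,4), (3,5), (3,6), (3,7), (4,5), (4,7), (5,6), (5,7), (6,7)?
No (2 vertices have odd degree: {2, 6}; Eulerian circuit requires 0)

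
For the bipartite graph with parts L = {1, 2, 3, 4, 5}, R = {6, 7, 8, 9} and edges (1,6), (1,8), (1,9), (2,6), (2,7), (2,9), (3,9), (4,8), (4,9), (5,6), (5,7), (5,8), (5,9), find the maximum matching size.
4 (matching: (1,9), (2,7), (4,8), (5,6); upper bound min(|L|,|R|) = min(5,4) = 4)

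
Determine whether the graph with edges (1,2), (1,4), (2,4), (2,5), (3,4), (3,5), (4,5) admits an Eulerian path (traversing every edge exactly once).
Yes (the graph is connected and exactly 2 vertices have odd degree: {2, 5}; any Eulerian path must start and end at those)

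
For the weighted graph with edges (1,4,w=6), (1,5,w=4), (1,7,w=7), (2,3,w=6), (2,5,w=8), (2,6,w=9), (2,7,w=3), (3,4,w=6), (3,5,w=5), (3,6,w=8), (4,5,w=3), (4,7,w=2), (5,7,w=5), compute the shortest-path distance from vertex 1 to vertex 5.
4 (path: 1 -> 5; weights 4 = 4)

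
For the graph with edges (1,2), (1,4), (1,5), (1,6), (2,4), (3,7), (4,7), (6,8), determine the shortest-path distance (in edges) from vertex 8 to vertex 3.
5 (path: 8 -> 6 -> 1 -> 4 -> 7 -> 3, 5 edges)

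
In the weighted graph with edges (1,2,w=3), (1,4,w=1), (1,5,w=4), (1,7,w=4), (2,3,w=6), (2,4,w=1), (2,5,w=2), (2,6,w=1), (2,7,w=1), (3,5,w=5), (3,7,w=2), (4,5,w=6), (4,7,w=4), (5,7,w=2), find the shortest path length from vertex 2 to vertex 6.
1 (path: 2 -> 6; weights 1 = 1)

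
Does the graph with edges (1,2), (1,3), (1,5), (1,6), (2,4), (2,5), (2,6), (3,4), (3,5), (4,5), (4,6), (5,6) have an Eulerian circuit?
No (2 vertices have odd degree: {3, 5}; Eulerian circuit requires 0)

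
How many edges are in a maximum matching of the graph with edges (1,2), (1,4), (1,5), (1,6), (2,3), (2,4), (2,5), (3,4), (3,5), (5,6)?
3 (matching: (1,6), (2,4), (3,5); upper bound floor(n/2) = floor(6/2) = 3)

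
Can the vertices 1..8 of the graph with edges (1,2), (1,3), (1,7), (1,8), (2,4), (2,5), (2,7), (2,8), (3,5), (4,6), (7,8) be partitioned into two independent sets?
No (odd cycle of length 3: 8 -> 1 -> 2 -> 8)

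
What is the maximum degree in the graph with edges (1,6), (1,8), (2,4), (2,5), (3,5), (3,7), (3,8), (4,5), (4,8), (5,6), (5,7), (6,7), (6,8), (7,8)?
5 (attained at vertices 5, 8)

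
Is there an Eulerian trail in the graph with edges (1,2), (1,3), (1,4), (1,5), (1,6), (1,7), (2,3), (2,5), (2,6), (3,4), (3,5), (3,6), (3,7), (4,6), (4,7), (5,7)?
Yes — and in fact it has an Eulerian circuit (the graph is connected and all 7 vertices have even degree)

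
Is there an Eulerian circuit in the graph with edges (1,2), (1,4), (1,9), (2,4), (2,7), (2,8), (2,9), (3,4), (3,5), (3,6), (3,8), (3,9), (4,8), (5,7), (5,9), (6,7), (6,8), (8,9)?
No (8 vertices have odd degree: {1, 2, 3, 5, 6, 7, 8, 9}; Eulerian circuit requires 0)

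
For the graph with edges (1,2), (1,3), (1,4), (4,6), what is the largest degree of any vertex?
3 (attained at vertex 1)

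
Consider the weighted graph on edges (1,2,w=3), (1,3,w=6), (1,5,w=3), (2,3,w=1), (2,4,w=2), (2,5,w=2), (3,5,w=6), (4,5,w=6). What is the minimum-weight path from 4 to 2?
2 (path: 4 -> 2; weights 2 = 2)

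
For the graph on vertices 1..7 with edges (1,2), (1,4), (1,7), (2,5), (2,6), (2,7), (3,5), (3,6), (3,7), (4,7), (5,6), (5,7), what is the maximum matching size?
3 (matching: (2,6), (3,5), (4,7); upper bound floor(n/2) = floor(7/2) = 3)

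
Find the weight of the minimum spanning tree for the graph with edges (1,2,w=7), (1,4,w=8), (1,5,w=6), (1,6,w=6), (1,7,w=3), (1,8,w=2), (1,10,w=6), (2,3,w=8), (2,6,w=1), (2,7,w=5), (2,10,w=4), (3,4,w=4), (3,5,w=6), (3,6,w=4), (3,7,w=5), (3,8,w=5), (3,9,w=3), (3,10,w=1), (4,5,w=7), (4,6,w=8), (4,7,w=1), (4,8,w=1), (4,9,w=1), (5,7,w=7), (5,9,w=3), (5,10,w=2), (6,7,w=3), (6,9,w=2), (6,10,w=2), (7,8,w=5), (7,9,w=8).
13 (MST edges: (1,8,w=2), (2,6,w=1), (3,10,w=1), (4,7,w=1), (4,8,w=1), (4,9,w=1), (5,10,w=2), (6,9,w=2), (6,10,w=2); sum of weights 2 + 1 + 1 + 1 + 1 + 1 + 2 + 2 + 2 = 13)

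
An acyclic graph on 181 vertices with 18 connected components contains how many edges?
163 (Each of the 18 component trees on V_i vertices has V_i - 1 edges; summing gives V - C = 181 - 18 = 163)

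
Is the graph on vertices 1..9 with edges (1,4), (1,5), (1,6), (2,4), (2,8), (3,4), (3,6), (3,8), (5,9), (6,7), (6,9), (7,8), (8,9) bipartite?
Yes. Partition: {1, 2, 3, 7, 9}, {4, 5, 6, 8}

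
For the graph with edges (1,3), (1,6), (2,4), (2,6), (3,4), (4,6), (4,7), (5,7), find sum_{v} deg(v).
16 (handshake: sum of degrees = 2|E| = 2 x 8 = 16)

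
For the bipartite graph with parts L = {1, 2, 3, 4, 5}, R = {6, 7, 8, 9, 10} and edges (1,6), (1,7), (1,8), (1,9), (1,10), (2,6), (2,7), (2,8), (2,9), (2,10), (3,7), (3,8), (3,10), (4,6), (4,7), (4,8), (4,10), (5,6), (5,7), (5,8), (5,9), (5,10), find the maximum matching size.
5 (matching: (1,10), (2,9), (3,8), (4,7), (5,6); upper bound min(|L|,|R|) = min(5,5) = 5)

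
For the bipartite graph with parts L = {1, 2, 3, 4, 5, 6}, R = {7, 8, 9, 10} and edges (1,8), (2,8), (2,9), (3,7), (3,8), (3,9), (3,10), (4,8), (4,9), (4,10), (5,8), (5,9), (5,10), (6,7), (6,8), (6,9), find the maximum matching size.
4 (matching: (1,8), (2,9), (3,10), (6,7); upper bound min(|L|,|R|) = min(6,4) = 4)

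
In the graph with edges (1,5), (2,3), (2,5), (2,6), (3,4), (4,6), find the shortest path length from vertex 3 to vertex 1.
3 (path: 3 -> 2 -> 5 -> 1, 3 edges)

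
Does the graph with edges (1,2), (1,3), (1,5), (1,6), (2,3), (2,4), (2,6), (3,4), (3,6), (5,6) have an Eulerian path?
Yes — and in fact it has an Eulerian circuit (the graph is connected and all 6 vertices have even degree)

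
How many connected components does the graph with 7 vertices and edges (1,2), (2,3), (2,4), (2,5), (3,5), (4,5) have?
3 (components: {1, 2, 3, 4, 5}, {6}, {7})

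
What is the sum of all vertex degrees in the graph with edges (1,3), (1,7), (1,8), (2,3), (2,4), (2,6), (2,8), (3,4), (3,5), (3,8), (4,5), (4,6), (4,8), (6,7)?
28 (handshake: sum of degrees = 2|E| = 2 x 14 = 28)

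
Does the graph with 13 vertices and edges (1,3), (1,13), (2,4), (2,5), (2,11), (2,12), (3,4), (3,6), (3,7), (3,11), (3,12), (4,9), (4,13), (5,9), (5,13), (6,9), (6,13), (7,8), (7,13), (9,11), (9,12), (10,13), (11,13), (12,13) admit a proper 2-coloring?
Yes. Partition: {1, 4, 5, 6, 7, 10, 11, 12}, {2, 3, 8, 9, 13}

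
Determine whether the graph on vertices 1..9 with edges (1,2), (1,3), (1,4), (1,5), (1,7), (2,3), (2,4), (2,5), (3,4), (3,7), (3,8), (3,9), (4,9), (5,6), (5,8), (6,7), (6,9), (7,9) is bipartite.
No (odd cycle of length 3: 4 -> 1 -> 3 -> 4)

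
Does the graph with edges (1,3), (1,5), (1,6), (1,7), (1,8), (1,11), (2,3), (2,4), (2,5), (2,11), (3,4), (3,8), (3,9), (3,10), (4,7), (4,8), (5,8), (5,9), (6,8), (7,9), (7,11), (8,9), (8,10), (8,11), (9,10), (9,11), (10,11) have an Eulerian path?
Yes — and in fact it has an Eulerian circuit (the graph is connected and all 11 vertices have even degree)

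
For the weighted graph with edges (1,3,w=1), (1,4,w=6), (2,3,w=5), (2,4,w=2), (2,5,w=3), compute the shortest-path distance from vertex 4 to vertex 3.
7 (path: 4 -> 1 -> 3; weights 6 + 1 = 7)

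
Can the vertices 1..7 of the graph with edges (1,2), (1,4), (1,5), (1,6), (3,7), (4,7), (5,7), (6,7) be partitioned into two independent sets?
Yes. Partition: {1, 7}, {2, 3, 4, 5, 6}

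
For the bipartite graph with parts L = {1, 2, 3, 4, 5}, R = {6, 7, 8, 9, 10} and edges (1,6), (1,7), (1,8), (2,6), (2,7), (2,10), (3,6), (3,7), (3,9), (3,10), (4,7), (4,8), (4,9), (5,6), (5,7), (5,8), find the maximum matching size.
5 (matching: (1,8), (2,10), (3,9), (4,7), (5,6); upper bound min(|L|,|R|) = min(5,5) = 5)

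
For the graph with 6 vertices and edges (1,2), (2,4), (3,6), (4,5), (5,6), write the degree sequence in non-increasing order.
[2, 2, 2, 2, 1, 1] (degrees: deg(1)=1, deg(2)=2, deg(3)=1, deg(4)=2, deg(5)=2, deg(6)=2)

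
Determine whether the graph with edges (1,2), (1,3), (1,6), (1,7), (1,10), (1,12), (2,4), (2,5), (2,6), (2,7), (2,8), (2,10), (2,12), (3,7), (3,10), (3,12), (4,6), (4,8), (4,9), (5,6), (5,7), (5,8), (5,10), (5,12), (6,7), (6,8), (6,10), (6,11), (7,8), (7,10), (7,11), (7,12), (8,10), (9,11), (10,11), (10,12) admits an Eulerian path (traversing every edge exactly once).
Yes (the graph is connected and exactly 2 vertices have odd degree: {7, 10}; any Eulerian path must start and end at those)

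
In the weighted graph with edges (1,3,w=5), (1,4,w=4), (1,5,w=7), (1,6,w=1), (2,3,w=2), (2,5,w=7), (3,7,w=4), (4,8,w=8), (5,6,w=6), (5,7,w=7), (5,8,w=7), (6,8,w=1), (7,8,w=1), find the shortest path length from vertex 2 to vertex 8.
7 (path: 2 -> 3 -> 7 -> 8; weights 2 + 4 + 1 = 7)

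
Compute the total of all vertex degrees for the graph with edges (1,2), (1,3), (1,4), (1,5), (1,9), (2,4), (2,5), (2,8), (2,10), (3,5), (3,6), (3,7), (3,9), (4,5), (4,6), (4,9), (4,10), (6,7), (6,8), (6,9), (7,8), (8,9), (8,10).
46 (handshake: sum of degrees = 2|E| = 2 x 23 = 46)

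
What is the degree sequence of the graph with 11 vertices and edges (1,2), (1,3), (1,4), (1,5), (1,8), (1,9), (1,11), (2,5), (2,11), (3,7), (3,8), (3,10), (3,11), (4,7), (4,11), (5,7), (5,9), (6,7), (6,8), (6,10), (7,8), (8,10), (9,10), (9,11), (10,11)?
[7, 6, 5, 5, 5, 5, 4, 4, 3, 3, 3] (degrees: deg(1)=7, deg(2)=3, deg(3)=5, deg(4)=3, deg(5)=4, deg(6)=3, deg(7)=5, deg(8)=5, deg(9)=4, deg(10)=5, deg(11)=6)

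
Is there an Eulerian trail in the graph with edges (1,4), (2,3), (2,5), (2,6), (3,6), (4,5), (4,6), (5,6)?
No (4 vertices have odd degree: {1, 2, 4, 5}; Eulerian path requires 0 or 2)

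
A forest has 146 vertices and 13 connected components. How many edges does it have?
133 (Each of the 13 component trees on V_i vertices has V_i - 1 edges; summing gives V - C = 146 - 13 = 133)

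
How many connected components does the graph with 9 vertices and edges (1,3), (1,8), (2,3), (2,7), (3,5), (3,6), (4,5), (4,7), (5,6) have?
2 (components: {1, 2, 3, 4, 5, 6, 7, 8}, {9})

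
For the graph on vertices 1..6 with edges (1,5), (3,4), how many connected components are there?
4 (components: {1, 5}, {2}, {3, 4}, {6})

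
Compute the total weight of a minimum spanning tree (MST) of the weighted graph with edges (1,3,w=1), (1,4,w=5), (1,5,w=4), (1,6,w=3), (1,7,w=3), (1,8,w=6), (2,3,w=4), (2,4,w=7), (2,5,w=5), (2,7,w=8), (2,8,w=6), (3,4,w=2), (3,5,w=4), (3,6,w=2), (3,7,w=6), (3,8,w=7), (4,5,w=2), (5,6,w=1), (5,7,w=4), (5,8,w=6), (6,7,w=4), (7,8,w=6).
19 (MST edges: (1,3,w=1), (1,7,w=3), (1,8,w=6), (2,3,w=4), (3,4,w=2), (3,6,w=2), (5,6,w=1); sum of weights 1 + 3 + 6 + 4 + 2 + 2 + 1 = 19)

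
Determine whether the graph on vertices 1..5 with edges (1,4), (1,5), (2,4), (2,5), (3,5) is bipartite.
Yes. Partition: {1, 2, 3}, {4, 5}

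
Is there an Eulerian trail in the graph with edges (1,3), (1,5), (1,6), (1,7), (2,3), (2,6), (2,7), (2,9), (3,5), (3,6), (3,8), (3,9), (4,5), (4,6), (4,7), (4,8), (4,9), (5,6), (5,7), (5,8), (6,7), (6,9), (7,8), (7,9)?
No (4 vertices have odd degree: {4, 6, 7, 9}; Eulerian path requires 0 or 2)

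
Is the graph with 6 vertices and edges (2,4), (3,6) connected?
No, it has 4 components: {1}, {2, 4}, {3, 6}, {5}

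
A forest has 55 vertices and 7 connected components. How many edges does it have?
48 (Each of the 7 component trees on V_i vertices has V_i - 1 edges; summing gives V - C = 55 - 7 = 48)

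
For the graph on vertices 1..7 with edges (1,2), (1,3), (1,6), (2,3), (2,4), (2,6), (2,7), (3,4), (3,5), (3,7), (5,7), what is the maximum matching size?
3 (matching: (1,6), (2,7), (3,5); upper bound floor(n/2) = floor(7/2) = 3)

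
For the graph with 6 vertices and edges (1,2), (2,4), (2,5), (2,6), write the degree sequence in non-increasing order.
[4, 1, 1, 1, 1, 0] (degrees: deg(1)=1, deg(2)=4, deg(3)=0, deg(4)=1, deg(5)=1, deg(6)=1)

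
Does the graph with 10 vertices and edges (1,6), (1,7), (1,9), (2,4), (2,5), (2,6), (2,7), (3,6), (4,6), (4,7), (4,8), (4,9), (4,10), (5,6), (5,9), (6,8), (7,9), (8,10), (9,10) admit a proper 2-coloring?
No (odd cycle of length 3: 9 -> 1 -> 7 -> 9)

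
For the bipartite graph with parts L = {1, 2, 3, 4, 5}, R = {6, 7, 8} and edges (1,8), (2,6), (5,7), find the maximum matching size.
3 (matching: (1,8), (2,6), (5,7); upper bound min(|L|,|R|) = min(5,3) = 3)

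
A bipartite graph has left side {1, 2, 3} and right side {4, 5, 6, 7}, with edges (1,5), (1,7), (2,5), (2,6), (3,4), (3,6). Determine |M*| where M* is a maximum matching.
3 (matching: (1,7), (2,5), (3,6); upper bound min(|L|,|R|) = min(3,4) = 3)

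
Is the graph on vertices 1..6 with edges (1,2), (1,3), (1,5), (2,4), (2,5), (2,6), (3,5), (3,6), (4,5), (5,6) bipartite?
No (odd cycle of length 3: 3 -> 1 -> 5 -> 3)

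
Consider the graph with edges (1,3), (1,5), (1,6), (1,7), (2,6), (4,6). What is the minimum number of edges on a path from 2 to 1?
2 (path: 2 -> 6 -> 1, 2 edges)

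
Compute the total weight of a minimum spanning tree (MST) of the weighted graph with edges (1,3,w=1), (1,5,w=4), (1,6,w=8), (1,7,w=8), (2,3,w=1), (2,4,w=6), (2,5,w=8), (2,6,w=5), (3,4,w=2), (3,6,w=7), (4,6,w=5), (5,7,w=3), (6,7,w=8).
16 (MST edges: (1,3,w=1), (1,5,w=4), (2,3,w=1), (2,6,w=5), (3,4,w=2), (5,7,w=3); sum of weights 1 + 4 + 1 + 5 + 2 + 3 = 16)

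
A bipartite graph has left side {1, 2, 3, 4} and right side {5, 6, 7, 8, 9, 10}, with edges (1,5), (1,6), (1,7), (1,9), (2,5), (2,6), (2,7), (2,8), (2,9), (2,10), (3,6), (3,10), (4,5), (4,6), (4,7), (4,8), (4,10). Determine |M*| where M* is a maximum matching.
4 (matching: (1,9), (2,7), (3,10), (4,8); upper bound min(|L|,|R|) = min(4,6) = 4)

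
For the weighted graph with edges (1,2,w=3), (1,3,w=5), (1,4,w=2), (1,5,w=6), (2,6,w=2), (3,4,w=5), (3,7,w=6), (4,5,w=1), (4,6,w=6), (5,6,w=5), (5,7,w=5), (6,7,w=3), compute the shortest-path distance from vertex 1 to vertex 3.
5 (path: 1 -> 3; weights 5 = 5)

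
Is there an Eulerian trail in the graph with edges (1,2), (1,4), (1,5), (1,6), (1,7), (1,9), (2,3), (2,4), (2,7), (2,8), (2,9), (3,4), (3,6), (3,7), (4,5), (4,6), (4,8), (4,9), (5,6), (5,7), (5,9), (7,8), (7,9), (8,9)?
Yes (the graph is connected and exactly 2 vertices have odd degree: {4, 5}; any Eulerian path must start and end at those)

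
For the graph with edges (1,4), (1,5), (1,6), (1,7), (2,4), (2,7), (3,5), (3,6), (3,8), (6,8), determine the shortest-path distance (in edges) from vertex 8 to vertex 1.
2 (path: 8 -> 6 -> 1, 2 edges)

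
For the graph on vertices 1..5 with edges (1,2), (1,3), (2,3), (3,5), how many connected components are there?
2 (components: {1, 2, 3, 5}, {4})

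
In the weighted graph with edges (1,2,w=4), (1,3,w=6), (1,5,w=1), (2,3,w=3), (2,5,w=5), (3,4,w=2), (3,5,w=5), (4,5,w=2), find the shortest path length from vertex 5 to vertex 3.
4 (path: 5 -> 4 -> 3; weights 2 + 2 = 4)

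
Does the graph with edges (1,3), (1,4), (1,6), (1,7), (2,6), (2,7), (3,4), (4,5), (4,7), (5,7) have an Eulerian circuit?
Yes (the graph is connected and all 7 vertices have even degree)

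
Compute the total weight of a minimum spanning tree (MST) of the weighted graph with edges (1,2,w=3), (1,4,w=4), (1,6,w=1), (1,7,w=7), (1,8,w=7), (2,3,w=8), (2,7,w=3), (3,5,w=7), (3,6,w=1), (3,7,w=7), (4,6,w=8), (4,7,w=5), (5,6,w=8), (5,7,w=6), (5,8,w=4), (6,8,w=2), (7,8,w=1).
16 (MST edges: (1,2,w=3), (1,4,w=4), (1,6,w=1), (3,6,w=1), (5,8,w=4), (6,8,w=2), (7,8,w=1); sum of weights 3 + 4 + 1 + 1 + 4 + 2 + 1 = 16)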